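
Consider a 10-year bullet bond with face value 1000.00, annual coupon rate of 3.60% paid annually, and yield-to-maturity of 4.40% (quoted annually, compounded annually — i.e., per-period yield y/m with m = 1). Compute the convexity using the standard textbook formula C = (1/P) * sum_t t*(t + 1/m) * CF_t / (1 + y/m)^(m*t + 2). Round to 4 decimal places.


Coupon per period c = face * coupon_rate / m = 36.000000
Periods per year m = 1; per-period yield y/m = 0.044000
Number of cashflows N = 10
Cashflows (t years, CF_t, discount factor 1/(1+y/m)^(m*t), PV):
  t = 1.0000: CF_t = 36.000000, DF = 0.957854, PV = 34.482759
  t = 2.0000: CF_t = 36.000000, DF = 0.917485, PV = 33.029462
  t = 3.0000: CF_t = 36.000000, DF = 0.878817, PV = 31.637416
  t = 4.0000: CF_t = 36.000000, DF = 0.841779, PV = 30.304038
  t = 5.0000: CF_t = 36.000000, DF = 0.806302, PV = 29.026857
  t = 6.0000: CF_t = 36.000000, DF = 0.772320, PV = 27.803502
  t = 7.0000: CF_t = 36.000000, DF = 0.739770, PV = 26.631707
  t = 8.0000: CF_t = 36.000000, DF = 0.708592, PV = 25.509298
  t = 9.0000: CF_t = 36.000000, DF = 0.678728, PV = 24.434194
  t = 10.0000: CF_t = 1036.000000, DF = 0.650122, PV = 673.526626
Price P = sum_t PV_t = 936.385859
Convexity numerator sum_t t*(t + 1/m) * CF_t / (1+y/m)^(m*t + 2):
  t = 1.0000: term = 63.274832
  t = 2.0000: term = 181.824230
  t = 3.0000: term = 348.322279
  t = 4.0000: term = 556.070050
  t = 5.0000: term = 798.951221
  t = 6.0000: term = 1071.390526
  t = 7.0000: term = 1368.314848
  t = 8.0000: term = 1685.116808
  t = 9.0000: term = 2017.620700
  t = 10.0000: term = 67974.568060
Convexity = (1/P) * sum = 76065.453555 / 936.385859 = 81.233022

Answer: Convexity = 81.2330


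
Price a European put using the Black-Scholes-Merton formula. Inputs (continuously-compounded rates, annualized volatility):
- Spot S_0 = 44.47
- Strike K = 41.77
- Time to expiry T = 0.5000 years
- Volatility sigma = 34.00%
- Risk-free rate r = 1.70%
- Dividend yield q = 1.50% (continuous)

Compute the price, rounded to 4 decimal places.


d1 = (ln(S/K) + (r - q + 0.5*sigma^2) * T) / (sigma * sqrt(T)) = 0.38490079
d2 = d1 - sigma * sqrt(T) = 0.14448448
exp(-rT) = 0.99153602; exp(-qT) = 0.99252805
P = K * exp(-rT) * N(-d2) - S_0 * exp(-qT) * N(-d1)
N(-d1) = 0.35015546; N(-d2) = 0.44255895
P = 41.7700 * 0.99153602 * 0.44255895 - 44.4700 * 0.99252805 * 0.35015546 = 2.8742

Answer: Price = 2.8742


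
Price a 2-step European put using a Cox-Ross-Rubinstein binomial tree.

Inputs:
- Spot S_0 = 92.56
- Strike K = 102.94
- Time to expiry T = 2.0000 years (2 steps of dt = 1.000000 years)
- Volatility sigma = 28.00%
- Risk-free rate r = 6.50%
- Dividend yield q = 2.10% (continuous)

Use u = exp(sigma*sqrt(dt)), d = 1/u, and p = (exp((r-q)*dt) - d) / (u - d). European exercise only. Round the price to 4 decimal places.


dt = T/N = 1.000000
u = exp(sigma*sqrt(dt)) = 1.323130; d = 1/u = 0.755784
p = (exp((r-q)*dt) - d) / (u - d) = 0.509739
Discount per step: exp(-r*dt) = 0.937067
Stock lattice S(k, i) with i counting down-moves:
  k=0: S(0,0) = 92.5600
  k=1: S(1,0) = 122.4689; S(1,1) = 69.9553
  k=2: S(2,0) = 162.0422; S(2,1) = 92.5600; S(2,2) = 52.8711
Terminal payoffs V(N, i) = max(K - S_T, 0):
  V(2,0) = 0.000000; V(2,1) = 10.380000; V(2,2) = 50.068889
Backward induction: V(k, i) = exp(-r*dt) * [p * V(k+1, i) + (1-p) * V(k+1, i+1)].
  V(1,0) = exp(-r*dt) * [p*0.000000 + (1-p)*10.380000] = 4.768648
  V(1,1) = exp(-r*dt) * [p*10.380000 + (1-p)*50.068889] = 27.960126
  V(0,0) = exp(-r*dt) * [p*4.768648 + (1-p)*27.960126] = 15.122879

Answer: Price = V(0,0) = 15.1229


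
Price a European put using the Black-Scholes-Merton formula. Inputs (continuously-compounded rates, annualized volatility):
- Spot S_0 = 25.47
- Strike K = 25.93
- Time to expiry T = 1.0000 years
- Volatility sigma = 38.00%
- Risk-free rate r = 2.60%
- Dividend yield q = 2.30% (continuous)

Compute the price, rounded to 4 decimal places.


Answer: Price = 3.9687

Derivation:
d1 = (ln(S/K) + (r - q + 0.5*sigma^2) * T) / (sigma * sqrt(T)) = 0.15079129
d2 = d1 - sigma * sqrt(T) = -0.22920871
exp(-rT) = 0.97433509; exp(-qT) = 0.97726248
P = K * exp(-rT) * N(-d2) - S_0 * exp(-qT) * N(-d1)
N(-d1) = 0.44007018; N(-d2) = 0.59064665
P = 25.9300 * 0.97433509 * 0.59064665 - 25.4700 * 0.97726248 * 0.44007018 = 3.9687


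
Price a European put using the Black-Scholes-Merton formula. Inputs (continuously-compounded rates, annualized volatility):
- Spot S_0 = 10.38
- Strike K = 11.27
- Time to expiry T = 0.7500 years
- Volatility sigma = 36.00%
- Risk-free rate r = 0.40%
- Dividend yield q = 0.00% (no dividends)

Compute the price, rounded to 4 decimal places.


Answer: Price = 1.8097

Derivation:
d1 = (ln(S/K) + (r - q + 0.5*sigma^2) * T) / (sigma * sqrt(T)) = -0.09835306
d2 = d1 - sigma * sqrt(T) = -0.41012221
exp(-rT) = 0.99700450; exp(-qT) = 1.00000000
P = K * exp(-rT) * N(-d2) - S_0 * exp(-qT) * N(-d1)
N(-d1) = 0.53917403; N(-d2) = 0.65914185
P = 11.2700 * 0.99700450 * 0.65914185 - 10.3800 * 1.00000000 * 0.53917403 = 1.8097


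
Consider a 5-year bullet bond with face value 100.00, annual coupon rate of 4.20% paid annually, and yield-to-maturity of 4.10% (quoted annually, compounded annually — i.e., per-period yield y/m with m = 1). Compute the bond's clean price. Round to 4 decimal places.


Answer: Price = 100.4439

Derivation:
Coupon per period c = face * coupon_rate / m = 4.200000
Periods per year m = 1; per-period yield y/m = 0.041000
Number of cashflows N = 5
Cashflows (t years, CF_t, discount factor 1/(1+y/m)^(m*t), PV):
  t = 1.0000: CF_t = 4.200000, DF = 0.960615, PV = 4.034582
  t = 2.0000: CF_t = 4.200000, DF = 0.922781, PV = 3.875679
  t = 3.0000: CF_t = 4.200000, DF = 0.886437, PV = 3.723035
  t = 4.0000: CF_t = 4.200000, DF = 0.851524, PV = 3.576402
  t = 5.0000: CF_t = 104.200000, DF = 0.817987, PV = 85.234236
Price P = sum_t PV_t = 100.443934


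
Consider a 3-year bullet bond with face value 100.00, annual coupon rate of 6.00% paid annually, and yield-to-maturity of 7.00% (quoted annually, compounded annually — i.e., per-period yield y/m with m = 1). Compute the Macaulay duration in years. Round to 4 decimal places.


Coupon per period c = face * coupon_rate / m = 6.000000
Periods per year m = 1; per-period yield y/m = 0.070000
Number of cashflows N = 3
Cashflows (t years, CF_t, discount factor 1/(1+y/m)^(m*t), PV):
  t = 1.0000: CF_t = 6.000000, DF = 0.934579, PV = 5.607477
  t = 2.0000: CF_t = 6.000000, DF = 0.873439, PV = 5.240632
  t = 3.0000: CF_t = 106.000000, DF = 0.816298, PV = 86.527575
Price P = sum_t PV_t = 97.375684
Macaulay numerator sum_t t * PV_t:
  t * PV_t at t = 1.0000: 5.607477
  t * PV_t at t = 2.0000: 10.481265
  t * PV_t at t = 3.0000: 259.582725
Macaulay duration D = (sum_t t * PV_t) / P = 275.671466 / 97.375684 = 2.831009

Answer: Macaulay duration = 2.8310 years


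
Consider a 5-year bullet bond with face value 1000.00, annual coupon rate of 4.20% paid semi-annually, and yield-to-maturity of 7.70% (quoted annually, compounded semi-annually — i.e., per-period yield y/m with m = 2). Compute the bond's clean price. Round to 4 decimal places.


Answer: Price = 856.9935

Derivation:
Coupon per period c = face * coupon_rate / m = 21.000000
Periods per year m = 2; per-period yield y/m = 0.038500
Number of cashflows N = 10
Cashflows (t years, CF_t, discount factor 1/(1+y/m)^(m*t), PV):
  t = 0.5000: CF_t = 21.000000, DF = 0.962927, PV = 20.221473
  t = 1.0000: CF_t = 21.000000, DF = 0.927229, PV = 19.471809
  t = 1.5000: CF_t = 21.000000, DF = 0.892854, PV = 18.749936
  t = 2.0000: CF_t = 21.000000, DF = 0.859754, PV = 18.054825
  t = 2.5000: CF_t = 21.000000, DF = 0.827880, PV = 17.385484
  t = 3.0000: CF_t = 21.000000, DF = 0.797188, PV = 16.740957
  t = 3.5000: CF_t = 21.000000, DF = 0.767635, PV = 16.120325
  t = 4.0000: CF_t = 21.000000, DF = 0.739176, PV = 15.522701
  t = 4.5000: CF_t = 21.000000, DF = 0.711773, PV = 14.947232
  t = 5.0000: CF_t = 1021.000000, DF = 0.685386, PV = 699.778723
Price P = sum_t PV_t = 856.993466


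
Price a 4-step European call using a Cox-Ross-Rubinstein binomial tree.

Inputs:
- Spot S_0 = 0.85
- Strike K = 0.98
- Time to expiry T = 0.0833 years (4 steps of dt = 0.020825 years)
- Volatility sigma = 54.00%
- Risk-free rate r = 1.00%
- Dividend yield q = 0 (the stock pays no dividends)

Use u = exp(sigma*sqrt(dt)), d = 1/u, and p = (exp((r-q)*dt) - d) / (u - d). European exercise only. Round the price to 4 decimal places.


Answer: Price = V(0,0) = 0.0128

Derivation:
dt = T/N = 0.020825
u = exp(sigma*sqrt(dt)) = 1.081043; d = 1/u = 0.925032
p = (exp((r-q)*dt) - d) / (u - d) = 0.481863
Discount per step: exp(-r*dt) = 0.999792
Stock lattice S(k, i) with i counting down-moves:
  k=0: S(0,0) = 0.8500
  k=1: S(1,0) = 0.9189; S(1,1) = 0.7863
  k=2: S(2,0) = 0.9934; S(2,1) = 0.8500; S(2,2) = 0.7273
  k=3: S(3,0) = 1.0739; S(3,1) = 0.9189; S(3,2) = 0.7863; S(3,3) = 0.6728
  k=4: S(4,0) = 1.1609; S(4,1) = 0.9934; S(4,2) = 0.8500; S(4,3) = 0.7273; S(4,4) = 0.6224
Terminal payoffs V(N, i) = max(S_T - K, 0):
  V(4,0) = 0.180891; V(4,1) = 0.013357; V(4,2) = 0.000000; V(4,3) = 0.000000; V(4,4) = 0.000000
Backward induction: V(k, i) = exp(-r*dt) * [p * V(k+1, i) + (1-p) * V(k+1, i+1)].
  V(3,0) = exp(-r*dt) * [p*0.180891 + (1-p)*0.013357] = 0.094066
  V(3,1) = exp(-r*dt) * [p*0.013357 + (1-p)*0.000000] = 0.006435
  V(3,2) = exp(-r*dt) * [p*0.000000 + (1-p)*0.000000] = 0.000000
  V(3,3) = exp(-r*dt) * [p*0.000000 + (1-p)*0.000000] = 0.000000
  V(2,0) = exp(-r*dt) * [p*0.094066 + (1-p)*0.006435] = 0.048651
  V(2,1) = exp(-r*dt) * [p*0.006435 + (1-p)*0.000000] = 0.003100
  V(2,2) = exp(-r*dt) * [p*0.000000 + (1-p)*0.000000] = 0.000000
  V(1,0) = exp(-r*dt) * [p*0.048651 + (1-p)*0.003100] = 0.025044
  V(1,1) = exp(-r*dt) * [p*0.003100 + (1-p)*0.000000] = 0.001493
  V(0,0) = exp(-r*dt) * [p*0.025044 + (1-p)*0.001493] = 0.012839


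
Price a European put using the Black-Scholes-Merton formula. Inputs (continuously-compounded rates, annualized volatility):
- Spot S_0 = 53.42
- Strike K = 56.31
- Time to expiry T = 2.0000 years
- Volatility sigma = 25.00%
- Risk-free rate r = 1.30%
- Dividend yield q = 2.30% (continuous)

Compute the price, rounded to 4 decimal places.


d1 = (ln(S/K) + (r - q + 0.5*sigma^2) * T) / (sigma * sqrt(T)) = -0.02881299
d2 = d1 - sigma * sqrt(T) = -0.38236638
exp(-rT) = 0.97433509; exp(-qT) = 0.95504196
P = K * exp(-rT) * N(-d2) - S_0 * exp(-qT) * N(-d1)
N(-d1) = 0.51149313; N(-d2) = 0.64890519
P = 56.3100 * 0.97433509 * 0.64890519 - 53.4200 * 0.95504196 * 0.51149313 = 9.5065

Answer: Price = 9.5065


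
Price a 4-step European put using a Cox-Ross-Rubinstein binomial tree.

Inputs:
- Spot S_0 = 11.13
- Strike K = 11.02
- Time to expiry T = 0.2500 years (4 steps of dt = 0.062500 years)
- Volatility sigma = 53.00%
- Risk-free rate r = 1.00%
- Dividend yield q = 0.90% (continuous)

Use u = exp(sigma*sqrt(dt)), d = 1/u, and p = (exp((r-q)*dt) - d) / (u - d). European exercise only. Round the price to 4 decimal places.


dt = T/N = 0.062500
u = exp(sigma*sqrt(dt)) = 1.141679; d = 1/u = 0.875903
p = (exp((r-q)*dt) - d) / (u - d) = 0.467159
Discount per step: exp(-r*dt) = 0.999375
Stock lattice S(k, i) with i counting down-moves:
  k=0: S(0,0) = 11.1300
  k=1: S(1,0) = 12.7069; S(1,1) = 9.7488
  k=2: S(2,0) = 14.5072; S(2,1) = 11.1300; S(2,2) = 8.5390
  k=3: S(3,0) = 16.5626; S(3,1) = 12.7069; S(3,2) = 9.7488; S(3,3) = 7.4793
  k=4: S(4,0) = 18.9091; S(4,1) = 14.5072; S(4,2) = 11.1300; S(4,3) = 8.5390; S(4,4) = 6.5512
Terminal payoffs V(N, i) = max(K - S_T, 0):
  V(4,0) = 0.000000; V(4,1) = 0.000000; V(4,2) = 0.000000; V(4,3) = 2.480998; V(4,4) = 4.468827
Backward induction: V(k, i) = exp(-r*dt) * [p * V(k+1, i) + (1-p) * V(k+1, i+1)].
  V(3,0) = exp(-r*dt) * [p*0.000000 + (1-p)*0.000000] = 0.000000
  V(3,1) = exp(-r*dt) * [p*0.000000 + (1-p)*0.000000] = 0.000000
  V(3,2) = exp(-r*dt) * [p*0.000000 + (1-p)*2.480998] = 1.321152
  V(3,3) = exp(-r*dt) * [p*2.480998 + (1-p)*4.468827] = 3.537983
  V(2,0) = exp(-r*dt) * [p*0.000000 + (1-p)*0.000000] = 0.000000
  V(2,1) = exp(-r*dt) * [p*0.000000 + (1-p)*1.321152] = 0.703525
  V(2,2) = exp(-r*dt) * [p*1.321152 + (1-p)*3.537983] = 2.500808
  V(1,0) = exp(-r*dt) * [p*0.000000 + (1-p)*0.703525] = 0.374633
  V(1,1) = exp(-r*dt) * [p*0.703525 + (1-p)*2.500808] = 1.660154
  V(0,0) = exp(-r*dt) * [p*0.374633 + (1-p)*1.660154] = 1.058950

Answer: Price = V(0,0) = 1.0589


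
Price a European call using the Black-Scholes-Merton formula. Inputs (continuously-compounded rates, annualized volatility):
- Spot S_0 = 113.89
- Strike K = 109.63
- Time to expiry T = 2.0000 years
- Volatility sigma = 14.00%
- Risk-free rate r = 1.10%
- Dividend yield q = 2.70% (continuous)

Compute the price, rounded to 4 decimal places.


Answer: Price = 8.8163

Derivation:
d1 = (ln(S/K) + (r - q + 0.5*sigma^2) * T) / (sigma * sqrt(T)) = 0.12991577
d2 = d1 - sigma * sqrt(T) = -0.06807413
exp(-rT) = 0.97824024; exp(-qT) = 0.94743211
C = S_0 * exp(-qT) * N(d1) - K * exp(-rT) * N(d2)
N(d1) = 0.55168347; N(d2) = 0.47286331
C = 113.8900 * 0.94743211 * 0.55168347 - 109.6300 * 0.97824024 * 0.47286331 = 8.8163


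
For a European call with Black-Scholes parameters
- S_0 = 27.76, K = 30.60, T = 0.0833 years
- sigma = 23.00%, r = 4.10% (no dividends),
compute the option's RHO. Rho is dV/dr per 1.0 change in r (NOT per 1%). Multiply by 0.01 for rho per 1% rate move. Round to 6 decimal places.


d1 = -1.3826833709; d2 = -1.4490653715
phi(d1) = 0.1533787103; exp(-qT) = 1.0000000000; exp(-rT) = 0.9965905255
N(d2) = 0.0736596637
Rho = K*T*exp(-rT)*N(d2) = 30.6000 * 0.0833 * 0.9965905255 * 0.0736596637 = 0.187117

Answer: Rho = 0.187117


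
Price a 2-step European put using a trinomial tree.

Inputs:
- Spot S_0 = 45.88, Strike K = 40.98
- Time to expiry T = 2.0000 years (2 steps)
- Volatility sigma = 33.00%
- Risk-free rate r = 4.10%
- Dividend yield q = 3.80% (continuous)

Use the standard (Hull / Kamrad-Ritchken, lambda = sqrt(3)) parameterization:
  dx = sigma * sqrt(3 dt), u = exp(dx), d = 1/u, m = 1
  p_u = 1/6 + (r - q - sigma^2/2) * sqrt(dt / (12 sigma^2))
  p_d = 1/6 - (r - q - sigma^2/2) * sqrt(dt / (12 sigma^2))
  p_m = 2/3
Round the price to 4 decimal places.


Answer: Price = V(0,0) = 5.0074

Derivation:
dt = T/N = 1.000000; dx = sigma*sqrt(3*dt) = 0.571577
u = exp(dx) = 1.771057; d = 1/u = 0.564634
p_u = 0.121660, p_m = 0.666667, p_d = 0.211674
Discount per step: exp(-r*dt) = 0.959829
Stock lattice S(k, j) with j the centered position index:
  k=0: S(0,+0) = 45.8800
  k=1: S(1,-1) = 25.9054; S(1,+0) = 45.8800; S(1,+1) = 81.2561
  k=2: S(2,-2) = 14.6271; S(2,-1) = 25.9054; S(2,+0) = 45.8800; S(2,+1) = 81.2561; S(2,+2) = 143.9092
Terminal payoffs V(N, j) = max(K - S_T, 0):
  V(2,-2) = 26.352903; V(2,-1) = 15.074572; V(2,+0) = 0.000000; V(2,+1) = 0.000000; V(2,+2) = 0.000000
Backward induction: V(k, j) = exp(-r*dt) * [p_u * V(k+1, j+1) + p_m * V(k+1, j) + p_d * V(k+1, j-1)]
  V(1,-1) = exp(-r*dt) * [p_u*0.000000 + p_m*15.074572 + p_d*26.352903] = 15.000145
  V(1,+0) = exp(-r*dt) * [p_u*0.000000 + p_m*0.000000 + p_d*15.074572] = 3.062710
  V(1,+1) = exp(-r*dt) * [p_u*0.000000 + p_m*0.000000 + p_d*0.000000] = 0.000000
  V(0,+0) = exp(-r*dt) * [p_u*0.000000 + p_m*3.062710 + p_d*15.000145] = 5.007374


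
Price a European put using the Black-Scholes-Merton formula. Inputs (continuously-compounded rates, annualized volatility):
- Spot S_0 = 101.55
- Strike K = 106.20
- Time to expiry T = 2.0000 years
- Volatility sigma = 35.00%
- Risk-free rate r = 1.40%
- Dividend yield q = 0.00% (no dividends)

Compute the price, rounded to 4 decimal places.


d1 = (ln(S/K) + (r - q + 0.5*sigma^2) * T) / (sigma * sqrt(T)) = 0.21360116
d2 = d1 - sigma * sqrt(T) = -0.28137359
exp(-rT) = 0.97238837; exp(-qT) = 1.00000000
P = K * exp(-rT) * N(-d2) - S_0 * exp(-qT) * N(-d1)
N(-d1) = 0.41542905; N(-d2) = 0.61078806
P = 106.2000 * 0.97238837 * 0.61078806 - 101.5500 * 1.00000000 * 0.41542905 = 20.8878

Answer: Price = 20.8878


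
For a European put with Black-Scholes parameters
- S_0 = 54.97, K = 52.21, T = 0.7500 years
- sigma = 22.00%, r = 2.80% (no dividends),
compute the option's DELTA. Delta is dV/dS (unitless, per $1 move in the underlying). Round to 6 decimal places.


d1 = 0.4758601456; d2 = 0.2853345568
phi(d1) = 0.3562366676; exp(-qT) = 1.0000000000; exp(-rT) = 0.9792189646
N(-d1) = 0.3170870085
Delta = -exp(-qT) * N(-d1) = -1.0000000000 * 0.3170870085 = -0.317087

Answer: Delta = -0.317087


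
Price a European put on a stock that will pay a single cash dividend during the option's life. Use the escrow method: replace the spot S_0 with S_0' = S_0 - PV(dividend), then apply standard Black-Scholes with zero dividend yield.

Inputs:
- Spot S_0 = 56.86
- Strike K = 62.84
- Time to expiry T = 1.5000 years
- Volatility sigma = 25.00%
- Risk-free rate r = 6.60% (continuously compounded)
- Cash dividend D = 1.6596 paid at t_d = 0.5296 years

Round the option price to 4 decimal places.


PV(D) = D * exp(-r * t_d) = 1.6596 * 0.96565022 = 1.60259311
S_0' = S_0 - PV(D) = 56.8600 - 1.60259311 = 55.25740689
d1 = (ln(S_0'/K) + (r + sigma^2/2)*T) / (sigma*sqrt(T)) = 0.05645447
d2 = d1 - sigma*sqrt(T) = -0.24973175
exp(-rT) = 0.90574271
N(-d1) = 0.47748988; N(-d2) = 0.59860260
P = K * exp(-rT) * N(-d2) - S_0' * N(-d1) = 62.8400 * 0.90574271 * 0.59860260 - 55.25740689 * 0.47748988 = 7.6857

Answer: Price = 7.6857


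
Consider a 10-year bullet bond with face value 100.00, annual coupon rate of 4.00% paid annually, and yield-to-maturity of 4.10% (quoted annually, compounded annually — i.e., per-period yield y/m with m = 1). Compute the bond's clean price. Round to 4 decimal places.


Answer: Price = 99.1929

Derivation:
Coupon per period c = face * coupon_rate / m = 4.000000
Periods per year m = 1; per-period yield y/m = 0.041000
Number of cashflows N = 10
Cashflows (t years, CF_t, discount factor 1/(1+y/m)^(m*t), PV):
  t = 1.0000: CF_t = 4.000000, DF = 0.960615, PV = 3.842459
  t = 2.0000: CF_t = 4.000000, DF = 0.922781, PV = 3.691123
  t = 3.0000: CF_t = 4.000000, DF = 0.886437, PV = 3.545747
  t = 4.0000: CF_t = 4.000000, DF = 0.851524, PV = 3.406097
  t = 5.0000: CF_t = 4.000000, DF = 0.817987, PV = 3.271948
  t = 6.0000: CF_t = 4.000000, DF = 0.785770, PV = 3.143081
  t = 7.0000: CF_t = 4.000000, DF = 0.754823, PV = 3.019290
  t = 8.0000: CF_t = 4.000000, DF = 0.725094, PV = 2.900375
  t = 9.0000: CF_t = 4.000000, DF = 0.696536, PV = 2.786143
  t = 10.0000: CF_t = 104.000000, DF = 0.669103, PV = 69.586668
Price P = sum_t PV_t = 99.192933


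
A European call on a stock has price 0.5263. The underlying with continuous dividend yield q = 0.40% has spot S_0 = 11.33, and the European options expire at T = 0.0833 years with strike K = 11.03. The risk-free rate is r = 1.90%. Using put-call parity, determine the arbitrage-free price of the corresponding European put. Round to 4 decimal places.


Put-call parity: C - P = S_0 * exp(-qT) - K * exp(-rT).
S_0 * exp(-qT) = 11.3300 * 0.99966686 = 11.32622547
K * exp(-rT) = 11.0300 * 0.99841855 = 11.01255663
P = C - S*exp(-qT) + K*exp(-rT)
P = 0.5263 - 11.32622547 + 11.01255663 = 0.2126

Answer: Put price = 0.2126


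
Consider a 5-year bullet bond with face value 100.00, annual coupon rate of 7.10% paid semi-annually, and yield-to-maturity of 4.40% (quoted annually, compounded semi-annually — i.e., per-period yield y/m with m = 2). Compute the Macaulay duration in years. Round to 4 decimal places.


Answer: Macaulay duration = 4.3408 years

Derivation:
Coupon per period c = face * coupon_rate / m = 3.550000
Periods per year m = 2; per-period yield y/m = 0.022000
Number of cashflows N = 10
Cashflows (t years, CF_t, discount factor 1/(1+y/m)^(m*t), PV):
  t = 0.5000: CF_t = 3.550000, DF = 0.978474, PV = 3.473581
  t = 1.0000: CF_t = 3.550000, DF = 0.957411, PV = 3.398807
  t = 1.5000: CF_t = 3.550000, DF = 0.936801, PV = 3.325643
  t = 2.0000: CF_t = 3.550000, DF = 0.916635, PV = 3.254054
  t = 2.5000: CF_t = 3.550000, DF = 0.896903, PV = 3.184006
  t = 3.0000: CF_t = 3.550000, DF = 0.877596, PV = 3.115466
  t = 3.5000: CF_t = 3.550000, DF = 0.858704, PV = 3.048401
  t = 4.0000: CF_t = 3.550000, DF = 0.840220, PV = 2.982780
  t = 4.5000: CF_t = 3.550000, DF = 0.822133, PV = 2.918571
  t = 5.0000: CF_t = 103.550000, DF = 0.804435, PV = 83.299260
Price P = sum_t PV_t = 112.000570
Macaulay numerator sum_t t * PV_t:
  t * PV_t at t = 0.5000: 1.736791
  t * PV_t at t = 1.0000: 3.398807
  t * PV_t at t = 1.5000: 4.988465
  t * PV_t at t = 2.0000: 6.508108
  t * PV_t at t = 2.5000: 7.960015
  t * PV_t at t = 3.0000: 9.346397
  t * PV_t at t = 3.5000: 10.669403
  t * PV_t at t = 4.0000: 11.931119
  t * PV_t at t = 4.5000: 13.133570
  t * PV_t at t = 5.0000: 416.496302
Macaulay duration D = (sum_t t * PV_t) / P = 486.168978 / 112.000570 = 4.340772


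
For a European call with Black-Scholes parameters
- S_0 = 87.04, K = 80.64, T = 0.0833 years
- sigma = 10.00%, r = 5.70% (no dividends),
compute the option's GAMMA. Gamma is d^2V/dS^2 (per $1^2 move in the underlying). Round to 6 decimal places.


d1 = 2.8251096621; d2 = 2.7962479227
phi(d1) = 0.0073757268; exp(-qT) = 1.0000000000; exp(-rT) = 0.9952631544
Gamma = exp(-qT) * phi(d1) / (S * sigma * sqrt(T)) = 1.0000000000 * 0.0073757268 / (87.0400 * 0.1000 * 0.2886173938) = 0.002936

Answer: Gamma = 0.002936


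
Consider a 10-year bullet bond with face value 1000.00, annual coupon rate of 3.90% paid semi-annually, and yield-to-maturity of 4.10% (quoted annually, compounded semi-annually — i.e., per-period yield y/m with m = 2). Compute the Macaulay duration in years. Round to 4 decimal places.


Answer: Macaulay duration = 8.3593 years

Derivation:
Coupon per period c = face * coupon_rate / m = 19.500000
Periods per year m = 2; per-period yield y/m = 0.020500
Number of cashflows N = 20
Cashflows (t years, CF_t, discount factor 1/(1+y/m)^(m*t), PV):
  t = 0.5000: CF_t = 19.500000, DF = 0.979912, PV = 19.108280
  t = 1.0000: CF_t = 19.500000, DF = 0.960227, PV = 18.724429
  t = 1.5000: CF_t = 19.500000, DF = 0.940938, PV = 18.348290
  t = 2.0000: CF_t = 19.500000, DF = 0.922036, PV = 17.979706
  t = 2.5000: CF_t = 19.500000, DF = 0.903514, PV = 17.618526
  t = 3.0000: CF_t = 19.500000, DF = 0.885364, PV = 17.264601
  t = 3.5000: CF_t = 19.500000, DF = 0.867579, PV = 16.917787
  t = 4.0000: CF_t = 19.500000, DF = 0.850151, PV = 16.577939
  t = 4.5000: CF_t = 19.500000, DF = 0.833073, PV = 16.244918
  t = 5.0000: CF_t = 19.500000, DF = 0.816338, PV = 15.918587
  t = 5.5000: CF_t = 19.500000, DF = 0.799939, PV = 15.598812
  t = 6.0000: CF_t = 19.500000, DF = 0.783870, PV = 15.285460
  t = 6.5000: CF_t = 19.500000, DF = 0.768123, PV = 14.978402
  t = 7.0000: CF_t = 19.500000, DF = 0.752693, PV = 14.677513
  t = 7.5000: CF_t = 19.500000, DF = 0.737573, PV = 14.382669
  t = 8.0000: CF_t = 19.500000, DF = 0.722756, PV = 14.093747
  t = 8.5000: CF_t = 19.500000, DF = 0.708237, PV = 13.810629
  t = 9.0000: CF_t = 19.500000, DF = 0.694010, PV = 13.533198
  t = 9.5000: CF_t = 19.500000, DF = 0.680069, PV = 13.261341
  t = 10.0000: CF_t = 1019.500000, DF = 0.666407, PV = 679.402357
Price P = sum_t PV_t = 983.727191
Macaulay numerator sum_t t * PV_t:
  t * PV_t at t = 0.5000: 9.554140
  t * PV_t at t = 1.0000: 18.724429
  t * PV_t at t = 1.5000: 27.522434
  t * PV_t at t = 2.0000: 35.959411
  t * PV_t at t = 2.5000: 44.046314
  t * PV_t at t = 3.0000: 51.793804
  t * PV_t at t = 3.5000: 59.212254
  t * PV_t at t = 4.0000: 66.311756
  t * PV_t at t = 4.5000: 73.102132
  t * PV_t at t = 5.0000: 79.592936
  t * PV_t at t = 5.5000: 85.793464
  t * PV_t at t = 6.0000: 91.712758
  t * PV_t at t = 6.5000: 97.359616
  t * PV_t at t = 7.0000: 102.742594
  t * PV_t at t = 7.5000: 107.870015
  t * PV_t at t = 8.0000: 112.749975
  t * PV_t at t = 8.5000: 117.390346
  t * PV_t at t = 9.0000: 121.798786
  t * PV_t at t = 9.5000: 125.982739
  t * PV_t at t = 10.0000: 6794.023568
Macaulay duration D = (sum_t t * PV_t) / P = 8223.243470 / 983.727191 = 8.359272


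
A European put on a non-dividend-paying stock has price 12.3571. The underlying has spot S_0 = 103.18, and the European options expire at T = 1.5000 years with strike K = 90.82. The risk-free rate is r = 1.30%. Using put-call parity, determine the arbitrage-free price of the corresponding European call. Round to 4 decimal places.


Answer: Call price = 26.4709

Derivation:
Put-call parity: C - P = S_0 * exp(-qT) - K * exp(-rT).
S_0 * exp(-qT) = 103.1800 * 1.00000000 = 103.18000000
K * exp(-rT) = 90.8200 * 0.98068890 = 89.06616546
C = P + S*exp(-qT) - K*exp(-rT)
C = 12.3571 + 103.18000000 - 89.06616546 = 26.4709


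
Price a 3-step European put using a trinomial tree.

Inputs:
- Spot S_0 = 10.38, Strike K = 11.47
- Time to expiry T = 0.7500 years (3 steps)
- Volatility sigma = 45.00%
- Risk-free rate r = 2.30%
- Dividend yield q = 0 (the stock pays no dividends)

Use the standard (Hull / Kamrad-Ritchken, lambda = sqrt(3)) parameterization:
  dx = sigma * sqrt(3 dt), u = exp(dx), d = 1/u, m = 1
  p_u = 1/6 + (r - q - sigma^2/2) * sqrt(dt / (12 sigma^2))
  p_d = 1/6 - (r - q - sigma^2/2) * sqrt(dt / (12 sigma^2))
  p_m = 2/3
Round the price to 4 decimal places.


dt = T/N = 0.250000; dx = sigma*sqrt(3*dt) = 0.389711
u = exp(dx) = 1.476555; d = 1/u = 0.677252
p_u = 0.141568, p_m = 0.666667, p_d = 0.191765
Discount per step: exp(-r*dt) = 0.994266
Stock lattice S(k, j) with j the centered position index:
  k=0: S(0,+0) = 10.3800
  k=1: S(1,-1) = 7.0299; S(1,+0) = 10.3800; S(1,+1) = 15.3266
  k=2: S(2,-2) = 4.7610; S(2,-1) = 7.0299; S(2,+0) = 10.3800; S(2,+1) = 15.3266; S(2,+2) = 22.6306
  k=3: S(3,-3) = 3.2244; S(3,-2) = 4.7610; S(3,-1) = 7.0299; S(3,+0) = 10.3800; S(3,+1) = 15.3266; S(3,+2) = 22.6306; S(3,+3) = 33.4153
Terminal payoffs V(N, j) = max(K - S_T, 0):
  V(3,-3) = 8.245601; V(3,-2) = 6.708999; V(3,-1) = 4.440121; V(3,+0) = 1.090000; V(3,+1) = 0.000000; V(3,+2) = 0.000000; V(3,+3) = 0.000000
Backward induction: V(k, j) = exp(-r*dt) * [p_u * V(k+1, j+1) + p_m * V(k+1, j) + p_d * V(k+1, j-1)]
  V(2,-2) = exp(-r*dt) * [p_u*4.440121 + p_m*6.708999 + p_d*8.245601] = 6.644151
  V(2,-1) = exp(-r*dt) * [p_u*1.090000 + p_m*4.440121 + p_d*6.708999] = 4.375711
  V(2,+0) = exp(-r*dt) * [p_u*0.000000 + p_m*1.090000 + p_d*4.440121] = 1.569080
  V(2,+1) = exp(-r*dt) * [p_u*0.000000 + p_m*0.000000 + p_d*1.090000] = 0.207826
  V(2,+2) = exp(-r*dt) * [p_u*0.000000 + p_m*0.000000 + p_d*0.000000] = 0.000000
  V(1,-1) = exp(-r*dt) * [p_u*1.569080 + p_m*4.375711 + p_d*6.644151] = 4.388086
  V(1,+0) = exp(-r*dt) * [p_u*0.207826 + p_m*1.569080 + p_d*4.375711] = 1.903607
  V(1,+1) = exp(-r*dt) * [p_u*0.000000 + p_m*0.207826 + p_d*1.569080] = 0.436926
  V(0,+0) = exp(-r*dt) * [p_u*0.436926 + p_m*1.903607 + p_d*4.388086] = 2.159954

Answer: Price = V(0,0) = 2.1600


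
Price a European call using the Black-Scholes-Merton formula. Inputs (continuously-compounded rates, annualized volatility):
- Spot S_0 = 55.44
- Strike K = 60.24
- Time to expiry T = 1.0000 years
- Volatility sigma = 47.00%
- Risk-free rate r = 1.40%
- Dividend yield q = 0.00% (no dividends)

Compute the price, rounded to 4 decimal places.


d1 = (ln(S/K) + (r - q + 0.5*sigma^2) * T) / (sigma * sqrt(T)) = 0.08811653
d2 = d1 - sigma * sqrt(T) = -0.38188347
exp(-rT) = 0.98609754; exp(-qT) = 1.00000000
C = S_0 * exp(-qT) * N(d1) - K * exp(-rT) * N(d2)
N(d1) = 0.53510797; N(d2) = 0.35127390
C = 55.4400 * 1.00000000 * 0.53510797 - 60.2400 * 0.98609754 * 0.35127390 = 8.7998

Answer: Price = 8.7998


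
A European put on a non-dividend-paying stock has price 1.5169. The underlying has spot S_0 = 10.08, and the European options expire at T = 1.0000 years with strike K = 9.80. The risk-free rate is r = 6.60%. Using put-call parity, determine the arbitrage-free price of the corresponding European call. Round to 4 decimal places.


Answer: Call price = 2.4228

Derivation:
Put-call parity: C - P = S_0 * exp(-qT) - K * exp(-rT).
S_0 * exp(-qT) = 10.0800 * 1.00000000 = 10.08000000
K * exp(-rT) = 9.8000 * 0.93613086 = 9.17408247
C = P + S*exp(-qT) - K*exp(-rT)
C = 1.5169 + 10.08000000 - 9.17408247 = 2.4228


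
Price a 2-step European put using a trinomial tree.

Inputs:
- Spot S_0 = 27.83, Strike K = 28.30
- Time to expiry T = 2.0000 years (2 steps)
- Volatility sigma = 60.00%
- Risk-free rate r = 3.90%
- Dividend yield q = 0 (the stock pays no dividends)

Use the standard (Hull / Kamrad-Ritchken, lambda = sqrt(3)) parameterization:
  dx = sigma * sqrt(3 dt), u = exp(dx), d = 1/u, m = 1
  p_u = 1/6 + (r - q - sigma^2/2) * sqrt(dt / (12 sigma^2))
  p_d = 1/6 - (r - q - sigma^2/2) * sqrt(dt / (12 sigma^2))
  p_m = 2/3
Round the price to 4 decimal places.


Answer: Price = V(0,0) = 6.8134

Derivation:
dt = T/N = 1.000000; dx = sigma*sqrt(3*dt) = 1.039230
u = exp(dx) = 2.827041; d = 1/u = 0.353727
p_u = 0.098828, p_m = 0.666667, p_d = 0.234505
Discount per step: exp(-r*dt) = 0.961751
Stock lattice S(k, j) with j the centered position index:
  k=0: S(0,+0) = 27.8300
  k=1: S(1,-1) = 9.8442; S(1,+0) = 27.8300; S(1,+1) = 78.6765
  k=2: S(2,-2) = 3.4822; S(2,-1) = 9.8442; S(2,+0) = 27.8300; S(2,+1) = 78.6765; S(2,+2) = 222.4218
Terminal payoffs V(N, j) = max(K - S_T, 0):
  V(2,-2) = 24.817837; V(2,-1) = 18.455784; V(2,+0) = 0.470000; V(2,+1) = 0.000000; V(2,+2) = 0.000000
Backward induction: V(k, j) = exp(-r*dt) * [p_u * V(k+1, j+1) + p_m * V(k+1, j) + p_d * V(k+1, j-1)]
  V(1,-1) = exp(-r*dt) * [p_u*0.470000 + p_m*18.455784 + p_d*24.817837] = 17.475222
  V(1,+0) = exp(-r*dt) * [p_u*0.000000 + p_m*0.470000 + p_d*18.455784] = 4.463786
  V(1,+1) = exp(-r*dt) * [p_u*0.000000 + p_m*0.000000 + p_d*0.470000] = 0.106002
  V(0,+0) = exp(-r*dt) * [p_u*0.106002 + p_m*4.463786 + p_d*17.475222] = 6.813394


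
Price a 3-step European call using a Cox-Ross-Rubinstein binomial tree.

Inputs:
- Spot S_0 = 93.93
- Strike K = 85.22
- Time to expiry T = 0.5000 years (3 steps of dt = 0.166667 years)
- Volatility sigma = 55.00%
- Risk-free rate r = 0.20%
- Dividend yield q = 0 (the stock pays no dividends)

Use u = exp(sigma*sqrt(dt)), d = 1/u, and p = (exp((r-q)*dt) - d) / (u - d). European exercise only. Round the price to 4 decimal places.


dt = T/N = 0.166667
u = exp(sigma*sqrt(dt)) = 1.251742; d = 1/u = 0.798886
p = (exp((r-q)*dt) - d) / (u - d) = 0.444837
Discount per step: exp(-r*dt) = 0.999667
Stock lattice S(k, i) with i counting down-moves:
  k=0: S(0,0) = 93.9300
  k=1: S(1,0) = 117.5762; S(1,1) = 75.0394
  k=2: S(2,0) = 147.1751; S(2,1) = 93.9300; S(2,2) = 59.9480
  k=3: S(3,0) = 184.2253; S(3,1) = 117.5762; S(3,2) = 75.0394; S(3,3) = 47.8916
Terminal payoffs V(N, i) = max(S_T - K, 0):
  V(3,0) = 99.005307; V(3,1) = 32.356171; V(3,2) = 0.000000; V(3,3) = 0.000000
Backward induction: V(k, i) = exp(-r*dt) * [p * V(k+1, i) + (1-p) * V(k+1, i+1)].
  V(2,0) = exp(-r*dt) * [p*99.005307 + (1-p)*32.356171] = 61.983489
  V(2,1) = exp(-r*dt) * [p*32.356171 + (1-p)*0.000000] = 14.388416
  V(2,2) = exp(-r*dt) * [p*0.000000 + (1-p)*0.000000] = 0.000000
  V(1,0) = exp(-r*dt) * [p*61.983489 + (1-p)*14.388416] = 35.548600
  V(1,1) = exp(-r*dt) * [p*14.388416 + (1-p)*0.000000] = 6.398362
  V(0,0) = exp(-r*dt) * [p*35.548600 + (1-p)*6.398362] = 19.359004

Answer: Price = V(0,0) = 19.3590


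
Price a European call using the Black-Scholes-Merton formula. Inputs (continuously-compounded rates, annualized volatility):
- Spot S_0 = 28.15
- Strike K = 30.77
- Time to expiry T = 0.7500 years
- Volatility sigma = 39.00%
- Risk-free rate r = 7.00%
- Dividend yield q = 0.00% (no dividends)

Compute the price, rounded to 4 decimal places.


Answer: Price = 3.3443

Derivation:
d1 = (ln(S/K) + (r - q + 0.5*sigma^2) * T) / (sigma * sqrt(T)) = 0.06082804
d2 = d1 - sigma * sqrt(T) = -0.27692187
exp(-rT) = 0.94885432; exp(-qT) = 1.00000000
C = S_0 * exp(-qT) * N(d1) - K * exp(-rT) * N(d2)
N(d1) = 0.52425192; N(d2) = 0.39092005
C = 28.1500 * 1.00000000 * 0.52425192 - 30.7700 * 0.94885432 * 0.39092005 = 3.3443


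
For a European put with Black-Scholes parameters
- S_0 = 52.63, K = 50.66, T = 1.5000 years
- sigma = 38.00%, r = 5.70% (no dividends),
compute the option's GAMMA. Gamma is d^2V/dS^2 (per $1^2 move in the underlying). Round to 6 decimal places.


Answer: Gamma = 0.014385

Derivation:
d1 = 0.4983844739; d2 = 0.0329814228
phi(d1) = 0.3523493672; exp(-qT) = 1.0000000000; exp(-rT) = 0.9180531431
Gamma = exp(-qT) * phi(d1) / (S * sigma * sqrt(T)) = 1.0000000000 * 0.3523493672 / (52.6300 * 0.3800 * 1.2247448714) = 0.014385


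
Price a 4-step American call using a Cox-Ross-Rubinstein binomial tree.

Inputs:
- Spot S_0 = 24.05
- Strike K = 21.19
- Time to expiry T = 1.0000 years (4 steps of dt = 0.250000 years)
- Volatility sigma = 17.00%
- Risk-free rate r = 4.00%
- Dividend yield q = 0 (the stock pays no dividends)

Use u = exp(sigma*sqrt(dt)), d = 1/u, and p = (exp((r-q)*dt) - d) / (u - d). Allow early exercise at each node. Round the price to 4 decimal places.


Answer: Price = V(0,0) = 4.0530

Derivation:
dt = T/N = 0.250000
u = exp(sigma*sqrt(dt)) = 1.088717; d = 1/u = 0.918512
p = (exp((r-q)*dt) - d) / (u - d) = 0.537810
Discount per step: exp(-r*dt) = 0.990050
Stock lattice S(k, i) with i counting down-moves:
  k=0: S(0,0) = 24.0500
  k=1: S(1,0) = 26.1836; S(1,1) = 22.0902
  k=2: S(2,0) = 28.5066; S(2,1) = 24.0500; S(2,2) = 20.2901
  k=3: S(3,0) = 31.0356; S(3,1) = 26.1836; S(3,2) = 22.0902; S(3,3) = 18.6367
  k=4: S(4,0) = 33.7890; S(4,1) = 28.5066; S(4,2) = 24.0500; S(4,3) = 20.2901; S(4,4) = 17.1181
Terminal payoffs V(N, i) = max(S_T - K, 0):
  V(4,0) = 12.598990; V(4,1) = 7.316582; V(4,2) = 2.860000; V(4,3) = 0.000000; V(4,4) = 0.000000
Backward induction: V(k, i) = exp(-r*dt) * [p * V(k+1, i) + (1-p) * V(k+1, i+1)]; then take max(V_cont, immediate exercise) for American.
  V(3,0) = exp(-r*dt) * [p*12.598990 + (1-p)*7.316582] = 10.056446; exercise = 9.845602; V(3,0) = max -> 10.056446
  V(3,1) = exp(-r*dt) * [p*7.316582 + (1-p)*2.860000] = 5.204489; exercise = 4.993645; V(3,1) = max -> 5.204489
  V(3,2) = exp(-r*dt) * [p*2.860000 + (1-p)*0.000000] = 1.522833; exercise = 0.900220; V(3,2) = max -> 1.522833
  V(3,3) = exp(-r*dt) * [p*0.000000 + (1-p)*0.000000] = 0.000000; exercise = 0.000000; V(3,3) = max -> 0.000000
  V(2,0) = exp(-r*dt) * [p*10.056446 + (1-p)*5.204489] = 7.736172; exercise = 7.316582; V(2,0) = max -> 7.736172
  V(2,1) = exp(-r*dt) * [p*5.204489 + (1-p)*1.522833] = 3.468011; exercise = 2.860000; V(2,1) = max -> 3.468011
  V(2,2) = exp(-r*dt) * [p*1.522833 + (1-p)*0.000000] = 0.810846; exercise = 0.000000; V(2,2) = max -> 0.810846
  V(1,0) = exp(-r*dt) * [p*7.736172 + (1-p)*3.468011] = 5.706124; exercise = 4.993645; V(1,0) = max -> 5.706124
  V(1,1) = exp(-r*dt) * [p*3.468011 + (1-p)*0.810846] = 2.217610; exercise = 0.900220; V(1,1) = max -> 2.217610
  V(0,0) = exp(-r*dt) * [p*5.706124 + (1-p)*2.217610] = 4.053035; exercise = 2.860000; V(0,0) = max -> 4.053035


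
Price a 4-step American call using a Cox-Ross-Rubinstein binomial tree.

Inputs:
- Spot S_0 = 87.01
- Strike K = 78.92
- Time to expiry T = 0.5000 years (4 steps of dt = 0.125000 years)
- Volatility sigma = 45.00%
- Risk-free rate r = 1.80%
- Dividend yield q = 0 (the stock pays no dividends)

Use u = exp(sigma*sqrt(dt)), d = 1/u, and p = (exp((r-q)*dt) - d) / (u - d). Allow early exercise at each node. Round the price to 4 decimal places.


dt = T/N = 0.125000
u = exp(sigma*sqrt(dt)) = 1.172454; d = 1/u = 0.852912
p = (exp((r-q)*dt) - d) / (u - d) = 0.467358
Discount per step: exp(-r*dt) = 0.997753
Stock lattice S(k, i) with i counting down-moves:
  k=0: S(0,0) = 87.0100
  k=1: S(1,0) = 102.0152; S(1,1) = 74.2119
  k=2: S(2,0) = 119.6082; S(2,1) = 87.0100; S(2,2) = 63.2962
  k=3: S(3,0) = 140.2351; S(3,1) = 102.0152; S(3,2) = 74.2119; S(3,3) = 53.9861
  k=4: S(4,0) = 164.4192; S(4,1) = 119.6082; S(4,2) = 87.0100; S(4,3) = 63.2962; S(4,4) = 46.0454
Terminal payoffs V(N, i) = max(S_T - K, 0):
  V(4,0) = 85.499182; V(4,1) = 40.688165; V(4,2) = 8.090000; V(4,3) = 0.000000; V(4,4) = 0.000000
Backward induction: V(k, i) = exp(-r*dt) * [p * V(k+1, i) + (1-p) * V(k+1, i+1)]; then take max(V_cont, immediate exercise) for American.
  V(3,0) = exp(-r*dt) * [p*85.499182 + (1-p)*40.688165] = 61.492447; exercise = 61.315076; V(3,0) = max -> 61.492447
  V(3,1) = exp(-r*dt) * [p*40.688165 + (1-p)*8.090000] = 23.272597; exercise = 23.095226; V(3,1) = max -> 23.272597
  V(3,2) = exp(-r*dt) * [p*8.090000 + (1-p)*0.000000] = 3.772430; exercise = 0.000000; V(3,2) = max -> 3.772430
  V(3,3) = exp(-r*dt) * [p*0.000000 + (1-p)*0.000000] = 0.000000; exercise = 0.000000; V(3,3) = max -> 0.000000
  V(2,0) = exp(-r*dt) * [p*61.492447 + (1-p)*23.272597] = 41.042507; exercise = 40.688165; V(2,0) = max -> 41.042507
  V(2,1) = exp(-r*dt) * [p*23.272597 + (1-p)*3.772430] = 12.857032; exercise = 8.090000; V(2,1) = max -> 12.857032
  V(2,2) = exp(-r*dt) * [p*3.772430 + (1-p)*0.000000] = 1.759114; exercise = 0.000000; V(2,2) = max -> 1.759114
  V(1,0) = exp(-r*dt) * [p*41.042507 + (1-p)*12.857032] = 25.971243; exercise = 23.095226; V(1,0) = max -> 25.971243
  V(1,1) = exp(-r*dt) * [p*12.857032 + (1-p)*1.759114] = 6.930206; exercise = 0.000000; V(1,1) = max -> 6.930206
  V(0,0) = exp(-r*dt) * [p*25.971243 + (1-p)*6.930206] = 15.793615; exercise = 8.090000; V(0,0) = max -> 15.793615

Answer: Price = V(0,0) = 15.7936


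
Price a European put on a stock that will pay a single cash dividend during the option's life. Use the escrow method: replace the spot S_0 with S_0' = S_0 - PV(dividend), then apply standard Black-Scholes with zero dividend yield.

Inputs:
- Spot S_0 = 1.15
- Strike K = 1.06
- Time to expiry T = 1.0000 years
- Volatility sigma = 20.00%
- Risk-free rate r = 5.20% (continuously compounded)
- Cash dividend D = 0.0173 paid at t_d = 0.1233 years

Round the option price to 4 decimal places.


PV(D) = D * exp(-r * t_d) = 0.0173 * 0.99360891 = 0.01718943
S_0' = S_0 - PV(D) = 1.1500 - 0.01718943 = 1.13281057
d1 = (ln(S_0'/K) + (r + sigma^2/2)*T) / (sigma*sqrt(T)) = 0.69216431
d2 = d1 - sigma*sqrt(T) = 0.49216431
exp(-rT) = 0.94932887
N(-d1) = 0.24441707; N(-d2) = 0.31130159
P = K * exp(-rT) * N(-d2) - S_0' * N(-d1) = 1.0600 * 0.94932887 * 0.31130159 - 1.13281057 * 0.24441707 = 0.0364

Answer: Price = 0.0364


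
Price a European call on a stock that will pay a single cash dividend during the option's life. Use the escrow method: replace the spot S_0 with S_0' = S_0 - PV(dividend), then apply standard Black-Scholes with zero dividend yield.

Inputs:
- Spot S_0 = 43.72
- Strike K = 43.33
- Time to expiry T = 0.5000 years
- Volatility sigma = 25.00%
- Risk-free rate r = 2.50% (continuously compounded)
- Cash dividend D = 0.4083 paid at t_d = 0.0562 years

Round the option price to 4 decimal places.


Answer: Price = 3.2996

Derivation:
PV(D) = D * exp(-r * t_d) = 0.4083 * 0.99859599 = 0.40772674
S_0' = S_0 - PV(D) = 43.7200 - 0.40772674 = 43.31227326
d1 = (ln(S_0'/K) + (r + sigma^2/2)*T) / (sigma*sqrt(T)) = 0.15678428
d2 = d1 - sigma*sqrt(T) = -0.01999242
exp(-rT) = 0.98757780
N(d1) = 0.56229257; N(d2) = 0.49202471
C = S_0' * N(d1) - K * exp(-rT) * N(d2) = 43.31227326 * 0.56229257 - 43.3300 * 0.98757780 * 0.49202471 = 3.2996


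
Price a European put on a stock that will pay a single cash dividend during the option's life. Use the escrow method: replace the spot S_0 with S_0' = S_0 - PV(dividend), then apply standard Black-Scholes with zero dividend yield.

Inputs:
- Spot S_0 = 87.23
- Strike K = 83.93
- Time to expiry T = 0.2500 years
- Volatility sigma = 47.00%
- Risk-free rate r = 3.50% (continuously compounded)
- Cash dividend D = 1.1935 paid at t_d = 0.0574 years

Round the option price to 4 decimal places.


Answer: Price = 6.5751

Derivation:
PV(D) = D * exp(-r * t_d) = 1.1935 * 0.99799302 = 1.19110467
S_0' = S_0 - PV(D) = 87.2300 - 1.19110467 = 86.03889533
d1 = (ln(S_0'/K) + (r + sigma^2/2)*T) / (sigma*sqrt(T)) = 0.26033552
d2 = d1 - sigma*sqrt(T) = 0.02533552
exp(-rT) = 0.99128817
N(-d1) = 0.39730249; N(-d2) = 0.48989367
P = K * exp(-rT) * N(-d2) - S_0' * N(-d1) = 83.9300 * 0.99128817 * 0.48989367 - 86.03889533 * 0.39730249 = 6.5751


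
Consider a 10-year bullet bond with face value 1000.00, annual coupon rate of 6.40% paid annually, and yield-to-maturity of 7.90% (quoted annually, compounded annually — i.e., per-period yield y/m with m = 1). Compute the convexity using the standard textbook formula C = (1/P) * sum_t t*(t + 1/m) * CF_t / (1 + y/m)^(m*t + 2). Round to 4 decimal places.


Coupon per period c = face * coupon_rate / m = 64.000000
Periods per year m = 1; per-period yield y/m = 0.079000
Number of cashflows N = 10
Cashflows (t years, CF_t, discount factor 1/(1+y/m)^(m*t), PV):
  t = 1.0000: CF_t = 64.000000, DF = 0.926784, PV = 59.314180
  t = 2.0000: CF_t = 64.000000, DF = 0.858929, PV = 54.971436
  t = 3.0000: CF_t = 64.000000, DF = 0.796041, PV = 50.946651
  t = 4.0000: CF_t = 64.000000, DF = 0.737758, PV = 47.216544
  t = 5.0000: CF_t = 64.000000, DF = 0.683743, PV = 43.759540
  t = 6.0000: CF_t = 64.000000, DF = 0.633682, PV = 40.555644
  t = 7.0000: CF_t = 64.000000, DF = 0.587286, PV = 37.586325
  t = 8.0000: CF_t = 64.000000, DF = 0.544288, PV = 34.834407
  t = 9.0000: CF_t = 64.000000, DF = 0.504437, PV = 32.283973
  t = 10.0000: CF_t = 1064.000000, DF = 0.467504, PV = 497.424510
Price P = sum_t PV_t = 898.893210
Convexity numerator sum_t t*(t + 1/m) * CF_t / (1+y/m)^(m*t + 2):
  t = 1.0000: term = 101.893302
  t = 2.0000: term = 283.299264
  t = 3.0000: term = 525.114483
  t = 4.0000: term = 811.112887
  t = 5.0000: term = 1127.589741
  t = 6.0000: term = 1463.045076
  t = 7.0000: term = 1807.902473
  t = 8.0000: term = 2154.259534
  t = 9.0000: term = 2495.666744
  t = 10.0000: term = 46997.740280
Convexity = (1/P) * sum = 57767.623783 / 898.893210 = 64.265280

Answer: Convexity = 64.2653
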